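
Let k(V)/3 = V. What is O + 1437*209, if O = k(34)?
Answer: 300435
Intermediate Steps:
k(V) = 3*V
O = 102 (O = 3*34 = 102)
O + 1437*209 = 102 + 1437*209 = 102 + 300333 = 300435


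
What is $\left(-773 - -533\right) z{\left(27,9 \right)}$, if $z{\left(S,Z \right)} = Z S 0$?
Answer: $0$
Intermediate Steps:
$z{\left(S,Z \right)} = 0$ ($z{\left(S,Z \right)} = S Z 0 = 0$)
$\left(-773 - -533\right) z{\left(27,9 \right)} = \left(-773 - -533\right) 0 = \left(-773 + \left(\left(-56 + \left(-6 + 6 \cdot 27\right)\right) + 433\right)\right) 0 = \left(-773 + \left(\left(-56 + \left(-6 + 162\right)\right) + 433\right)\right) 0 = \left(-773 + \left(\left(-56 + 156\right) + 433\right)\right) 0 = \left(-773 + \left(100 + 433\right)\right) 0 = \left(-773 + 533\right) 0 = \left(-240\right) 0 = 0$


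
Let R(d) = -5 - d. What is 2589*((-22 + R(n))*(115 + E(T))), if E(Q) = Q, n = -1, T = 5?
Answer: -8077680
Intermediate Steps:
2589*((-22 + R(n))*(115 + E(T))) = 2589*((-22 + (-5 - 1*(-1)))*(115 + 5)) = 2589*((-22 + (-5 + 1))*120) = 2589*((-22 - 4)*120) = 2589*(-26*120) = 2589*(-3120) = -8077680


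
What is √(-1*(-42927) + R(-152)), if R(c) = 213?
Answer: 2*√10785 ≈ 207.70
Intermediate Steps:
√(-1*(-42927) + R(-152)) = √(-1*(-42927) + 213) = √(42927 + 213) = √43140 = 2*√10785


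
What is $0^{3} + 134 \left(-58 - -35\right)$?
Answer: $-3082$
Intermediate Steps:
$0^{3} + 134 \left(-58 - -35\right) = 0 + 134 \left(-58 + 35\right) = 0 + 134 \left(-23\right) = 0 - 3082 = -3082$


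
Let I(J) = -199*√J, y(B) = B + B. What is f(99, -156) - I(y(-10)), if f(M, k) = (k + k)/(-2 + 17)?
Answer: -104/5 + 398*I*√5 ≈ -20.8 + 889.96*I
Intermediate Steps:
f(M, k) = 2*k/15 (f(M, k) = (2*k)/15 = (2*k)*(1/15) = 2*k/15)
y(B) = 2*B
f(99, -156) - I(y(-10)) = (2/15)*(-156) - (-199)*√(2*(-10)) = -104/5 - (-199)*√(-20) = -104/5 - (-199)*2*I*√5 = -104/5 - (-398)*I*√5 = -104/5 + 398*I*√5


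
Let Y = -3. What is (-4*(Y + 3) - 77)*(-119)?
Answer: 9163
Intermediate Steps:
(-4*(Y + 3) - 77)*(-119) = (-4*(-3 + 3) - 77)*(-119) = (-4*0 - 77)*(-119) = (0 - 77)*(-119) = -77*(-119) = 9163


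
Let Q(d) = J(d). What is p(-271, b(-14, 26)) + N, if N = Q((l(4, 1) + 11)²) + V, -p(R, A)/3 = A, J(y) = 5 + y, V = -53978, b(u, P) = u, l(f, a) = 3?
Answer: -53735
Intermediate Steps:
p(R, A) = -3*A
Q(d) = 5 + d
N = -53777 (N = (5 + (3 + 11)²) - 53978 = (5 + 14²) - 53978 = (5 + 196) - 53978 = 201 - 53978 = -53777)
p(-271, b(-14, 26)) + N = -3*(-14) - 53777 = 42 - 53777 = -53735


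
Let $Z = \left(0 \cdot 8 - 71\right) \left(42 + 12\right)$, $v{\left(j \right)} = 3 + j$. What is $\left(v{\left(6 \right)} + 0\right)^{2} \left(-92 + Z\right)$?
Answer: $-318006$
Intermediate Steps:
$Z = -3834$ ($Z = \left(0 - 71\right) 54 = \left(-71\right) 54 = -3834$)
$\left(v{\left(6 \right)} + 0\right)^{2} \left(-92 + Z\right) = \left(\left(3 + 6\right) + 0\right)^{2} \left(-92 - 3834\right) = \left(9 + 0\right)^{2} \left(-3926\right) = 9^{2} \left(-3926\right) = 81 \left(-3926\right) = -318006$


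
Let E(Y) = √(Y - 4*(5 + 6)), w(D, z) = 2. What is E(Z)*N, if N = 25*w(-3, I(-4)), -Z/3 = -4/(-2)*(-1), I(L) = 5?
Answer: 50*I*√38 ≈ 308.22*I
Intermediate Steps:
Z = 6 (Z = -3*(-4/(-2))*(-1) = -3*(-4*(-½))*(-1) = -6*(-1) = -3*(-2) = 6)
E(Y) = √(-44 + Y) (E(Y) = √(Y - 4*11) = √(Y - 44) = √(-44 + Y))
N = 50 (N = 25*2 = 50)
E(Z)*N = √(-44 + 6)*50 = √(-38)*50 = (I*√38)*50 = 50*I*√38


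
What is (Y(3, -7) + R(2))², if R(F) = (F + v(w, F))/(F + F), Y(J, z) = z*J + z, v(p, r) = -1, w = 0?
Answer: 12321/16 ≈ 770.06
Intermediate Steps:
Y(J, z) = z + J*z (Y(J, z) = J*z + z = z + J*z)
R(F) = (-1 + F)/(2*F) (R(F) = (F - 1)/(F + F) = (-1 + F)/((2*F)) = (-1 + F)*(1/(2*F)) = (-1 + F)/(2*F))
(Y(3, -7) + R(2))² = (-7*(1 + 3) + (½)*(-1 + 2)/2)² = (-7*4 + (½)*(½)*1)² = (-28 + ¼)² = (-111/4)² = 12321/16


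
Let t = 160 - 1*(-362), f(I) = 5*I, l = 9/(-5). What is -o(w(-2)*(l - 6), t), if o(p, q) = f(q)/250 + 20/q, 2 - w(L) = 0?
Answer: -68371/6525 ≈ -10.478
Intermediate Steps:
l = -9/5 (l = 9*(-⅕) = -9/5 ≈ -1.8000)
w(L) = 2 (w(L) = 2 - 1*0 = 2 + 0 = 2)
t = 522 (t = 160 + 362 = 522)
o(p, q) = 20/q + q/50 (o(p, q) = (5*q)/250 + 20/q = (5*q)*(1/250) + 20/q = q/50 + 20/q = 20/q + q/50)
-o(w(-2)*(l - 6), t) = -(20/522 + (1/50)*522) = -(20*(1/522) + 261/25) = -(10/261 + 261/25) = -1*68371/6525 = -68371/6525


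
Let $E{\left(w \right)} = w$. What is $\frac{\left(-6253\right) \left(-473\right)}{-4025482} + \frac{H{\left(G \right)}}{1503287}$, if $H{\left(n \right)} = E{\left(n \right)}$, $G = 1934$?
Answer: $- \frac{4438440075815}{6051454759334} \approx -0.73345$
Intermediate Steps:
$H{\left(n \right)} = n$
$\frac{\left(-6253\right) \left(-473\right)}{-4025482} + \frac{H{\left(G \right)}}{1503287} = \frac{\left(-6253\right) \left(-473\right)}{-4025482} + \frac{1934}{1503287} = 2957669 \left(- \frac{1}{4025482}\right) + 1934 \cdot \frac{1}{1503287} = - \frac{2957669}{4025482} + \frac{1934}{1503287} = - \frac{4438440075815}{6051454759334}$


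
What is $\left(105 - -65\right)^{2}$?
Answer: $28900$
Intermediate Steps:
$\left(105 - -65\right)^{2} = \left(105 + 65\right)^{2} = 170^{2} = 28900$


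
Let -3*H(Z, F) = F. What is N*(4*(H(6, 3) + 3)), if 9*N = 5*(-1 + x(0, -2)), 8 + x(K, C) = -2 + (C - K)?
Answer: -520/9 ≈ -57.778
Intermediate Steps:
x(K, C) = -10 + C - K (x(K, C) = -8 + (-2 + (C - K)) = -8 + (-2 + C - K) = -10 + C - K)
H(Z, F) = -F/3
N = -65/9 (N = (5*(-1 + (-10 - 2 - 1*0)))/9 = (5*(-1 + (-10 - 2 + 0)))/9 = (5*(-1 - 12))/9 = (5*(-13))/9 = (1/9)*(-65) = -65/9 ≈ -7.2222)
N*(4*(H(6, 3) + 3)) = -260*(-1/3*3 + 3)/9 = -260*(-1 + 3)/9 = -260*2/9 = -65/9*8 = -520/9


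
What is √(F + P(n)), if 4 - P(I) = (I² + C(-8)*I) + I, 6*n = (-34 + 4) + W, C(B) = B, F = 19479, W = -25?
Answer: √696053/6 ≈ 139.05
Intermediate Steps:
n = -55/6 (n = ((-34 + 4) - 25)/6 = (-30 - 25)/6 = (⅙)*(-55) = -55/6 ≈ -9.1667)
P(I) = 4 - I² + 7*I (P(I) = 4 - ((I² - 8*I) + I) = 4 - (I² - 7*I) = 4 + (-I² + 7*I) = 4 - I² + 7*I)
√(F + P(n)) = √(19479 + (4 - (-55/6)² + 7*(-55/6))) = √(19479 + (4 - 1*3025/36 - 385/6)) = √(19479 + (4 - 3025/36 - 385/6)) = √(19479 - 5191/36) = √(696053/36) = √696053/6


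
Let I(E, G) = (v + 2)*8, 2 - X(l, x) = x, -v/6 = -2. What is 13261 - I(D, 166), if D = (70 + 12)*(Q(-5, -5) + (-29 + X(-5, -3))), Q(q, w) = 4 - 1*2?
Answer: 13149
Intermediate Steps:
v = 12 (v = -6*(-2) = 12)
X(l, x) = 2 - x
Q(q, w) = 2 (Q(q, w) = 4 - 2 = 2)
D = -1804 (D = (70 + 12)*(2 + (-29 + (2 - 1*(-3)))) = 82*(2 + (-29 + (2 + 3))) = 82*(2 + (-29 + 5)) = 82*(2 - 24) = 82*(-22) = -1804)
I(E, G) = 112 (I(E, G) = (12 + 2)*8 = 14*8 = 112)
13261 - I(D, 166) = 13261 - 1*112 = 13261 - 112 = 13149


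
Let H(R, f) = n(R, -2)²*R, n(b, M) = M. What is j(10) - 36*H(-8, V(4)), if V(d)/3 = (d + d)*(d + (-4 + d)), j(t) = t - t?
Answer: 1152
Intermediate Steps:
j(t) = 0
V(d) = 6*d*(-4 + 2*d) (V(d) = 3*((d + d)*(d + (-4 + d))) = 3*((2*d)*(-4 + 2*d)) = 3*(2*d*(-4 + 2*d)) = 6*d*(-4 + 2*d))
H(R, f) = 4*R (H(R, f) = (-2)²*R = 4*R)
j(10) - 36*H(-8, V(4)) = 0 - 144*(-8) = 0 - 36*(-32) = 0 + 1152 = 1152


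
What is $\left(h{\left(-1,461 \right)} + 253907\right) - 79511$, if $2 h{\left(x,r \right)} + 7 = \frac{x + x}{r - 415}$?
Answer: $\frac{4011027}{23} \approx 1.7439 \cdot 10^{5}$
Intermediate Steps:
$h{\left(x,r \right)} = - \frac{7}{2} + \frac{x}{-415 + r}$ ($h{\left(x,r \right)} = - \frac{7}{2} + \frac{\left(x + x\right) \frac{1}{r - 415}}{2} = - \frac{7}{2} + \frac{2 x \frac{1}{-415 + r}}{2} = - \frac{7}{2} + \frac{x}{-415 + r}$)
$\left(h{\left(-1,461 \right)} + 253907\right) - 79511 = \left(\frac{2905 - 3227 + 2 \left(-1\right)}{2 \left(-415 + 461\right)} + 253907\right) - 79511 = \left(\frac{2905 - 3227 - 2}{2 \cdot 46} + 253907\right) - 79511 = \left(\frac{1}{2} \cdot \frac{1}{46} \left(-324\right) + 253907\right) - 79511 = \left(- \frac{81}{23} + 253907\right) - 79511 = \frac{5839780}{23} - 79511 = \frac{4011027}{23}$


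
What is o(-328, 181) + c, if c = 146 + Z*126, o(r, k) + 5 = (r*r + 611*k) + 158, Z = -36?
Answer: 213938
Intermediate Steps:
o(r, k) = 153 + r² + 611*k (o(r, k) = -5 + ((r*r + 611*k) + 158) = -5 + ((r² + 611*k) + 158) = -5 + (158 + r² + 611*k) = 153 + r² + 611*k)
c = -4390 (c = 146 - 36*126 = 146 - 4536 = -4390)
o(-328, 181) + c = (153 + (-328)² + 611*181) - 4390 = (153 + 107584 + 110591) - 4390 = 218328 - 4390 = 213938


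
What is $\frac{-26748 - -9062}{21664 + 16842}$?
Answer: $- \frac{8843}{19253} \approx -0.4593$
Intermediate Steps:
$\frac{-26748 - -9062}{21664 + 16842} = \frac{-26748 + 9062}{38506} = \left(-17686\right) \frac{1}{38506} = - \frac{8843}{19253}$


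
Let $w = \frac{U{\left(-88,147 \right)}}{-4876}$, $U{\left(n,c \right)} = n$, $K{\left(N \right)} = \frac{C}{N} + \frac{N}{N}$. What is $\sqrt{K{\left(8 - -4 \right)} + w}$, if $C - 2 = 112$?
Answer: $\frac{\sqrt{62517634}}{2438} \approx 3.2432$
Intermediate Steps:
$C = 114$ ($C = 2 + 112 = 114$)
$K{\left(N \right)} = 1 + \frac{114}{N}$ ($K{\left(N \right)} = \frac{114}{N} + \frac{N}{N} = \frac{114}{N} + 1 = 1 + \frac{114}{N}$)
$w = \frac{22}{1219}$ ($w = - \frac{88}{-4876} = \left(-88\right) \left(- \frac{1}{4876}\right) = \frac{22}{1219} \approx 0.018048$)
$\sqrt{K{\left(8 - -4 \right)} + w} = \sqrt{\frac{114 + \left(8 - -4\right)}{8 - -4} + \frac{22}{1219}} = \sqrt{\frac{114 + \left(8 + 4\right)}{8 + 4} + \frac{22}{1219}} = \sqrt{\frac{114 + 12}{12} + \frac{22}{1219}} = \sqrt{\frac{1}{12} \cdot 126 + \frac{22}{1219}} = \sqrt{\frac{21}{2} + \frac{22}{1219}} = \sqrt{\frac{25643}{2438}} = \frac{\sqrt{62517634}}{2438}$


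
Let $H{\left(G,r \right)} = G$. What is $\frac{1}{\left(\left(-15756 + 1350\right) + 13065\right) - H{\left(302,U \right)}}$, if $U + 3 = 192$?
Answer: $- \frac{1}{1643} \approx -0.00060864$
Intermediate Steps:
$U = 189$ ($U = -3 + 192 = 189$)
$\frac{1}{\left(\left(-15756 + 1350\right) + 13065\right) - H{\left(302,U \right)}} = \frac{1}{\left(\left(-15756 + 1350\right) + 13065\right) - 302} = \frac{1}{\left(-14406 + 13065\right) - 302} = \frac{1}{-1341 - 302} = \frac{1}{-1643} = - \frac{1}{1643}$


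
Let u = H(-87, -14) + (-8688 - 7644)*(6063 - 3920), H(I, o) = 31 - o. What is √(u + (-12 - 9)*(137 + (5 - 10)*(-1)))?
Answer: 3*I*√3889157 ≈ 5916.3*I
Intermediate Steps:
u = -34999431 (u = (31 - 1*(-14)) + (-8688 - 7644)*(6063 - 3920) = (31 + 14) - 16332*2143 = 45 - 34999476 = -34999431)
√(u + (-12 - 9)*(137 + (5 - 10)*(-1))) = √(-34999431 + (-12 - 9)*(137 + (5 - 10)*(-1))) = √(-34999431 - 21*(137 - 5*(-1))) = √(-34999431 - 21*(137 + 5)) = √(-34999431 - 21*142) = √(-34999431 - 2982) = √(-35002413) = 3*I*√3889157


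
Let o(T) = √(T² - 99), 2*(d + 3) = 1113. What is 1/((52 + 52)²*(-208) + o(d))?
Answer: -8998912/20245103070883 - 6*√136117/20245103070883 ≈ -4.4461e-7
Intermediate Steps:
d = 1107/2 (d = -3 + (½)*1113 = -3 + 1113/2 = 1107/2 ≈ 553.50)
o(T) = √(-99 + T²)
1/((52 + 52)²*(-208) + o(d)) = 1/((52 + 52)²*(-208) + √(-99 + (1107/2)²)) = 1/(104²*(-208) + √(-99 + 1225449/4)) = 1/(10816*(-208) + √(1225053/4)) = 1/(-2249728 + 3*√136117/2)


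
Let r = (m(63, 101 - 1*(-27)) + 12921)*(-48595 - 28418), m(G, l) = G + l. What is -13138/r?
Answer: 6569/504897228 ≈ 1.3011e-5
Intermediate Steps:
r = -1009794456 (r = ((63 + (101 - 1*(-27))) + 12921)*(-48595 - 28418) = ((63 + (101 + 27)) + 12921)*(-77013) = ((63 + 128) + 12921)*(-77013) = (191 + 12921)*(-77013) = 13112*(-77013) = -1009794456)
-13138/r = -13138/(-1009794456) = -13138*(-1/1009794456) = 6569/504897228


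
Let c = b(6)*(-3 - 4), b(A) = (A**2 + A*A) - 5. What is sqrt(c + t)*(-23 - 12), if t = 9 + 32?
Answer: -70*I*sqrt(107) ≈ -724.09*I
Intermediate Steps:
b(A) = -5 + 2*A**2 (b(A) = (A**2 + A**2) - 5 = 2*A**2 - 5 = -5 + 2*A**2)
c = -469 (c = (-5 + 2*6**2)*(-3 - 4) = (-5 + 2*36)*(-7) = (-5 + 72)*(-7) = 67*(-7) = -469)
t = 41
sqrt(c + t)*(-23 - 12) = sqrt(-469 + 41)*(-23 - 12) = sqrt(-428)*(-35) = (2*I*sqrt(107))*(-35) = -70*I*sqrt(107)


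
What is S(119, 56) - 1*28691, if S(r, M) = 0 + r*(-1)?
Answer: -28810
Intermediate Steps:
S(r, M) = -r (S(r, M) = 0 - r = -r)
S(119, 56) - 1*28691 = -1*119 - 1*28691 = -119 - 28691 = -28810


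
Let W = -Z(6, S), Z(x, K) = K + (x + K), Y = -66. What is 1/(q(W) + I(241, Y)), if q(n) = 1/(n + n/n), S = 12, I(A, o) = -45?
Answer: -29/1306 ≈ -0.022205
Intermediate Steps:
Z(x, K) = x + 2*K (Z(x, K) = K + (K + x) = x + 2*K)
W = -30 (W = -(6 + 2*12) = -(6 + 24) = -1*30 = -30)
q(n) = 1/(1 + n) (q(n) = 1/(n + 1) = 1/(1 + n))
1/(q(W) + I(241, Y)) = 1/(1/(1 - 30) - 45) = 1/(1/(-29) - 45) = 1/(-1/29 - 45) = 1/(-1306/29) = -29/1306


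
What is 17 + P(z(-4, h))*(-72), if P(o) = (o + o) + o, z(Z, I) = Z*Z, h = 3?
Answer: -3439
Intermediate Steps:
z(Z, I) = Z²
P(o) = 3*o (P(o) = 2*o + o = 3*o)
17 + P(z(-4, h))*(-72) = 17 + (3*(-4)²)*(-72) = 17 + (3*16)*(-72) = 17 + 48*(-72) = 17 - 3456 = -3439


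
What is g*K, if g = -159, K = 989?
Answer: -157251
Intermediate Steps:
g*K = -159*989 = -157251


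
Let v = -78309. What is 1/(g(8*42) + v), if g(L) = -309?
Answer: -1/78618 ≈ -1.2720e-5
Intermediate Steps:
1/(g(8*42) + v) = 1/(-309 - 78309) = 1/(-78618) = -1/78618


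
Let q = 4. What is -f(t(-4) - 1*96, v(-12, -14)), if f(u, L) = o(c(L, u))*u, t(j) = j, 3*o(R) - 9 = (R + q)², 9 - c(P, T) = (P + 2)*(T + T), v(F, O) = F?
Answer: 394817800/3 ≈ 1.3161e+8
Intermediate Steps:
c(P, T) = 9 - 2*T*(2 + P) (c(P, T) = 9 - (P + 2)*(T + T) = 9 - (2 + P)*2*T = 9 - 2*T*(2 + P))
o(R) = 3 + (4 + R)²/3 (o(R) = 3 + (R + 4)²/3 = 3 + (4 + R)²/3)
f(u, L) = u*(3 + (13 - 4*u - 2*L*u)²/3) (f(u, L) = (3 + (4 + (9 - 4*u - 2*L*u))²/3)*u = (3 + (13 - 4*u - 2*L*u)²/3)*u = u*(3 + (13 - 4*u - 2*L*u)²/3))
-f(t(-4) - 1*96, v(-12, -14)) = -(-4 - 1*96)*(9 + (-13 + 4*(-4 - 1*96) + 2*(-12)*(-4 - 1*96))²)/3 = -(-4 - 96)*(9 + (-13 + 4*(-4 - 96) + 2*(-12)*(-4 - 96))²)/3 = -(-100)*(9 + (-13 + 4*(-100) + 2*(-12)*(-100))²)/3 = -(-100)*(9 + (-13 - 400 + 2400)²)/3 = -(-100)*(9 + 1987²)/3 = -(-100)*(9 + 3948169)/3 = -(-100)*3948178/3 = -1*(-394817800/3) = 394817800/3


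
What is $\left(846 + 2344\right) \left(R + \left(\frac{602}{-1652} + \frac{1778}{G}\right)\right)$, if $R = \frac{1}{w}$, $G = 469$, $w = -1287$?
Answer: $\frac{5054440595}{462501} \approx 10929.0$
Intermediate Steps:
$R = - \frac{1}{1287}$ ($R = \frac{1}{-1287} = - \frac{1}{1287} \approx -0.000777$)
$\left(846 + 2344\right) \left(R + \left(\frac{602}{-1652} + \frac{1778}{G}\right)\right) = \left(846 + 2344\right) \left(- \frac{1}{1287} + \left(\frac{602}{-1652} + \frac{1778}{469}\right)\right) = 3190 \left(- \frac{1}{1287} + \left(602 \left(- \frac{1}{1652}\right) + 1778 \cdot \frac{1}{469}\right)\right) = 3190 \left(- \frac{1}{1287} + \left(- \frac{43}{118} + \frac{254}{67}\right)\right) = 3190 \left(- \frac{1}{1287} + \frac{27091}{7906}\right) = 3190 \cdot \frac{34858211}{10175022} = \frac{5054440595}{462501}$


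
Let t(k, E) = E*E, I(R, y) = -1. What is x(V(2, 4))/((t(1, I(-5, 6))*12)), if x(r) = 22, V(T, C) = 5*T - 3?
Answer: 11/6 ≈ 1.8333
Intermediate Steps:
t(k, E) = E**2
V(T, C) = -3 + 5*T
x(V(2, 4))/((t(1, I(-5, 6))*12)) = 22/(((-1)**2*12)) = 22/((1*12)) = 22/12 = 22*(1/12) = 11/6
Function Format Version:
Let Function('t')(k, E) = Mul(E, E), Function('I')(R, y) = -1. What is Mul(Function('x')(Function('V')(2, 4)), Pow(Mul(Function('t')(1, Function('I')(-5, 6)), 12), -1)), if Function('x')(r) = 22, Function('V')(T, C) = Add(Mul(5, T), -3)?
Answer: Rational(11, 6) ≈ 1.8333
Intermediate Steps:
Function('t')(k, E) = Pow(E, 2)
Function('V')(T, C) = Add(-3, Mul(5, T))
Mul(Function('x')(Function('V')(2, 4)), Pow(Mul(Function('t')(1, Function('I')(-5, 6)), 12), -1)) = Mul(22, Pow(Mul(Pow(-1, 2), 12), -1)) = Mul(22, Pow(Mul(1, 12), -1)) = Mul(22, Pow(12, -1)) = Mul(22, Rational(1, 12)) = Rational(11, 6)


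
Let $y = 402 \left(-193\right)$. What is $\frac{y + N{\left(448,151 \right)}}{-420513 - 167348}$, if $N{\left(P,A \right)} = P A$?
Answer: $\frac{9938}{587861} \approx 0.016905$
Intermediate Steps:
$y = -77586$
$N{\left(P,A \right)} = A P$
$\frac{y + N{\left(448,151 \right)}}{-420513 - 167348} = \frac{-77586 + 151 \cdot 448}{-420513 - 167348} = \frac{-77586 + 67648}{-587861} = \left(-9938\right) \left(- \frac{1}{587861}\right) = \frac{9938}{587861}$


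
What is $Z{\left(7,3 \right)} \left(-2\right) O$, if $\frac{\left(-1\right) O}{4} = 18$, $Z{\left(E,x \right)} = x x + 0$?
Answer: $1296$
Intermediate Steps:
$Z{\left(E,x \right)} = x^{2}$ ($Z{\left(E,x \right)} = x^{2} + 0 = x^{2}$)
$O = -72$ ($O = \left(-4\right) 18 = -72$)
$Z{\left(7,3 \right)} \left(-2\right) O = 3^{2} \left(-2\right) \left(-72\right) = 9 \left(-2\right) \left(-72\right) = \left(-18\right) \left(-72\right) = 1296$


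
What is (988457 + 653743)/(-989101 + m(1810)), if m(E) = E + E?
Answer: -10200/6121 ≈ -1.6664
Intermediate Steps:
m(E) = 2*E
(988457 + 653743)/(-989101 + m(1810)) = (988457 + 653743)/(-989101 + 2*1810) = 1642200/(-989101 + 3620) = 1642200/(-985481) = 1642200*(-1/985481) = -10200/6121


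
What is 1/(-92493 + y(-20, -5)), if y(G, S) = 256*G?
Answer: -1/97613 ≈ -1.0245e-5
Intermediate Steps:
1/(-92493 + y(-20, -5)) = 1/(-92493 + 256*(-20)) = 1/(-92493 - 5120) = 1/(-97613) = -1/97613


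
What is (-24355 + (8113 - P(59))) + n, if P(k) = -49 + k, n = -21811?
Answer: -38063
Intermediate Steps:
(-24355 + (8113 - P(59))) + n = (-24355 + (8113 - (-49 + 59))) - 21811 = (-24355 + (8113 - 1*10)) - 21811 = (-24355 + (8113 - 10)) - 21811 = (-24355 + 8103) - 21811 = -16252 - 21811 = -38063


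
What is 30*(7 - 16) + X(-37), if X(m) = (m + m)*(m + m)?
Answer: 5206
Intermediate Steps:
X(m) = 4*m² (X(m) = (2*m)*(2*m) = 4*m²)
30*(7 - 16) + X(-37) = 30*(7 - 16) + 4*(-37)² = 30*(-9) + 4*1369 = -270 + 5476 = 5206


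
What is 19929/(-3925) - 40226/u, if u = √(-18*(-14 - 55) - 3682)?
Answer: -19929/3925 + 20113*I*√610/610 ≈ -5.0775 + 814.35*I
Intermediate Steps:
u = 2*I*√610 (u = √(-18*(-69) - 3682) = √(1242 - 3682) = √(-2440) = 2*I*√610 ≈ 49.396*I)
19929/(-3925) - 40226/u = 19929/(-3925) - 40226*(-I*√610/1220) = 19929*(-1/3925) - (-20113)*I*√610/610 = -19929/3925 + 20113*I*√610/610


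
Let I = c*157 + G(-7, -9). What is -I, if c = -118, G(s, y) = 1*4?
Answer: 18522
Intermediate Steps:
G(s, y) = 4
I = -18522 (I = -118*157 + 4 = -18526 + 4 = -18522)
-I = -1*(-18522) = 18522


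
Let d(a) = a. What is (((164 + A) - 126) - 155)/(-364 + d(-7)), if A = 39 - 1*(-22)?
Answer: 8/53 ≈ 0.15094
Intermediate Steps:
A = 61 (A = 39 + 22 = 61)
(((164 + A) - 126) - 155)/(-364 + d(-7)) = (((164 + 61) - 126) - 155)/(-364 - 7) = ((225 - 126) - 155)/(-371) = (99 - 155)*(-1/371) = -56*(-1/371) = 8/53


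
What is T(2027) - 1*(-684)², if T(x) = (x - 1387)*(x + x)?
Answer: 2126704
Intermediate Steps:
T(x) = 2*x*(-1387 + x) (T(x) = (-1387 + x)*(2*x) = 2*x*(-1387 + x))
T(2027) - 1*(-684)² = 2*2027*(-1387 + 2027) - 1*(-684)² = 2*2027*640 - 1*467856 = 2594560 - 467856 = 2126704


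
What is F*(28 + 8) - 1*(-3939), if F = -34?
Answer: 2715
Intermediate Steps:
F*(28 + 8) - 1*(-3939) = -34*(28 + 8) - 1*(-3939) = -34*36 + 3939 = -1224 + 3939 = 2715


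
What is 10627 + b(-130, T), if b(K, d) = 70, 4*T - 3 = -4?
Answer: 10697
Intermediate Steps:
T = -1/4 (T = 3/4 + (1/4)*(-4) = 3/4 - 1 = -1/4 ≈ -0.25000)
10627 + b(-130, T) = 10627 + 70 = 10697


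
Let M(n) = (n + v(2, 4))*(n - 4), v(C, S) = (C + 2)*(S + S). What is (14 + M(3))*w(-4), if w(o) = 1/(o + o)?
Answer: 21/8 ≈ 2.6250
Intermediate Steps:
w(o) = 1/(2*o)
v(C, S) = 2*S*(2 + C) (v(C, S) = (2 + C)*(2*S) = 2*S*(2 + C))
M(n) = (-4 + n)*(32 + n) (M(n) = (n + 2*4*(2 + 2))*(n - 4) = (n + 2*4*4)*(-4 + n) = (n + 32)*(-4 + n) = (32 + n)*(-4 + n) = (-4 + n)*(32 + n))
(14 + M(3))*w(-4) = (14 + (-128 + 3² + 28*3))*((½)/(-4)) = (14 + (-128 + 9 + 84))*((½)*(-¼)) = (14 - 35)*(-⅛) = -21*(-⅛) = 21/8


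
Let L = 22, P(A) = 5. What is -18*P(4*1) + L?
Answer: -68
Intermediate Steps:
-18*P(4*1) + L = -18*5 + 22 = -90 + 22 = -68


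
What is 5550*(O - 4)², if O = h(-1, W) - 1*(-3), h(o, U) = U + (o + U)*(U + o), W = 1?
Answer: 0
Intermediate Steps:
h(o, U) = U + (U + o)² (h(o, U) = U + (U + o)*(U + o) = U + (U + o)²)
O = 4 (O = (1 + (1 - 1)²) - 1*(-3) = (1 + 0²) + 3 = (1 + 0) + 3 = 1 + 3 = 4)
5550*(O - 4)² = 5550*(4 - 4)² = 5550*0² = 5550*0 = 0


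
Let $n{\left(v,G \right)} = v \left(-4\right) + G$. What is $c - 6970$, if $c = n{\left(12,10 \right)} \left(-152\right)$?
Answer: $-1194$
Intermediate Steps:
$n{\left(v,G \right)} = G - 4 v$ ($n{\left(v,G \right)} = - 4 v + G = G - 4 v$)
$c = 5776$ ($c = \left(10 - 48\right) \left(-152\right) = \left(-38\right) \left(-152\right) = 5776$)
$c - 6970 = 5776 - 6970 = -1194$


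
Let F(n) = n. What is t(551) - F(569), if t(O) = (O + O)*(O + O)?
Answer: 1213835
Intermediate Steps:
t(O) = 4*O² (t(O) = (2*O)*(2*O) = 4*O²)
t(551) - F(569) = 4*551² - 1*569 = 4*303601 - 569 = 1214404 - 569 = 1213835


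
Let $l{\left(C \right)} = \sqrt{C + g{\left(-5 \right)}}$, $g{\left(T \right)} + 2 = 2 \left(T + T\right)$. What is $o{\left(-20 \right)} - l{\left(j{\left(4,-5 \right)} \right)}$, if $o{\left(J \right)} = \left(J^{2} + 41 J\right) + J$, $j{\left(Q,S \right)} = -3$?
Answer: $-440 - 5 i \approx -440.0 - 5.0 i$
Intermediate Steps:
$g{\left(T \right)} = -2 + 4 T$ ($g{\left(T \right)} = -2 + 2 \left(T + T\right) = -2 + 2 \cdot 2 T = -2 + 4 T$)
$l{\left(C \right)} = \sqrt{-22 + C}$ ($l{\left(C \right)} = \sqrt{C + \left(-2 + 4 \left(-5\right)\right)} = \sqrt{C - 22} = \sqrt{-22 + C}$)
$o{\left(J \right)} = J^{2} + 42 J$
$o{\left(-20 \right)} - l{\left(j{\left(4,-5 \right)} \right)} = - 20 \left(42 - 20\right) - \sqrt{-22 - 3} = \left(-20\right) 22 - \sqrt{-25} = -440 - 5 i$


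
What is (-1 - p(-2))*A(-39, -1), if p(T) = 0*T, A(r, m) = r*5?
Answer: 195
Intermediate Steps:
A(r, m) = 5*r
p(T) = 0
(-1 - p(-2))*A(-39, -1) = (-1 - 1*0)*(5*(-39)) = (-1 + 0)*(-195) = -1*(-195) = 195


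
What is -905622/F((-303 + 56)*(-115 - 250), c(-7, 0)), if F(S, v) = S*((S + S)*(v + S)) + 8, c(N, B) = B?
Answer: -150937/244257663491293 ≈ -6.1794e-10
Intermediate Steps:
F(S, v) = 8 + 2*S²*(S + v) (F(S, v) = S*((2*S)*(S + v)) + 8 = S*(2*S*(S + v)) + 8 = 2*S²*(S + v) + 8 = 8 + 2*S²*(S + v))
-905622/F((-303 + 56)*(-115 - 250), c(-7, 0)) = -905622/(8 + 2*((-303 + 56)*(-115 - 250))³ + 2*0*((-303 + 56)*(-115 - 250))²) = -905622/(8 + 2*(-247*(-365))³ + 2*0*(-247*(-365))²) = -905622/(8 + 2*90155³ + 2*0*90155²) = -905622/(8 + 2*732772990473875 + 2*0*8127924025) = -905622/(8 + 1465545980947750 + 0) = -905622/1465545980947758 = -905622*1/1465545980947758 = -150937/244257663491293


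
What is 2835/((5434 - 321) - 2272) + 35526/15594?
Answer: 8063242/2461253 ≈ 3.2761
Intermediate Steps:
2835/((5434 - 321) - 2272) + 35526/15594 = 2835/(5113 - 2272) + 35526*(1/15594) = 2835/2841 + 5921/2599 = 2835*(1/2841) + 5921/2599 = 945/947 + 5921/2599 = 8063242/2461253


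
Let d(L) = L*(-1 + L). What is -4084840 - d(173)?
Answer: -4114596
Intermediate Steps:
-4084840 - d(173) = -4084840 - 173*(-1 + 173) = -4084840 - 173*172 = -4084840 - 1*29756 = -4084840 - 29756 = -4114596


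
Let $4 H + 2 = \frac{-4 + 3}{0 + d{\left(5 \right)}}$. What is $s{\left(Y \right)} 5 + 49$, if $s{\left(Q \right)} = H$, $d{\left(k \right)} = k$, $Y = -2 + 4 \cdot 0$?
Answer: $\frac{185}{4} \approx 46.25$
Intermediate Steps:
$Y = -2$ ($Y = -2 + 0 = -2$)
$H = - \frac{11}{20}$ ($H = - \frac{1}{2} + \frac{\left(-4 + 3\right) \frac{1}{0 + 5}}{4} = - \frac{1}{2} + \frac{\left(-1\right) \frac{1}{5}}{4} = - \frac{1}{2} + \frac{1}{4} \left(- \frac{1}{5}\right) = - \frac{1}{2} - \frac{1}{20} = - \frac{11}{20} \approx -0.55$)
$s{\left(Q \right)} = - \frac{11}{20}$
$s{\left(Y \right)} 5 + 49 = \left(- \frac{11}{20}\right) 5 + 49 = - \frac{11}{4} + 49 = \frac{185}{4}$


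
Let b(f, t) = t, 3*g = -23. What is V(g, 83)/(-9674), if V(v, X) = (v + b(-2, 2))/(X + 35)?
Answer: 17/3424596 ≈ 4.9641e-6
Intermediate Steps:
g = -23/3 (g = (⅓)*(-23) = -23/3 ≈ -7.6667)
V(v, X) = (2 + v)/(35 + X) (V(v, X) = (v + 2)/(X + 35) = (2 + v)/(35 + X))
V(g, 83)/(-9674) = ((2 - 23/3)/(35 + 83))/(-9674) = (-17/3/118)*(-1/9674) = ((1/118)*(-17/3))*(-1/9674) = -17/354*(-1/9674) = 17/3424596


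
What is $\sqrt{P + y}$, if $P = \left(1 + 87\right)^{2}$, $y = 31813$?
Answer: $\sqrt{39557} \approx 198.89$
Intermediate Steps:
$P = 7744$ ($P = 88^{2} = 7744$)
$\sqrt{P + y} = \sqrt{7744 + 31813} = \sqrt{39557}$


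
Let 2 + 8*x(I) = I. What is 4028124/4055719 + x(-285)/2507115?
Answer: 80790596826727/81345231525480 ≈ 0.99318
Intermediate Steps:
x(I) = -¼ + I/8
4028124/4055719 + x(-285)/2507115 = 4028124/4055719 + (-¼ + (⅛)*(-285))/2507115 = 4028124*(1/4055719) + (-¼ - 285/8)*(1/2507115) = 4028124/4055719 - 287/8*1/2507115 = 4028124/4055719 - 287/20056920 = 80790596826727/81345231525480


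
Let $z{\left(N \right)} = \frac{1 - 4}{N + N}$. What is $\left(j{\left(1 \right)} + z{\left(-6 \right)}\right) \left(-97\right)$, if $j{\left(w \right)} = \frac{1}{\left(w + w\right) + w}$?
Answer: $- \frac{679}{12} \approx -56.583$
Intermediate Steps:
$z{\left(N \right)} = - \frac{3}{2 N}$
$j{\left(w \right)} = \frac{1}{3 w}$ ($j{\left(w \right)} = \frac{1}{2 w + w} = \frac{1}{3 w}$)
$\left(j{\left(1 \right)} + z{\left(-6 \right)}\right) \left(-97\right) = \left(\frac{1}{3 \cdot 1} - \frac{3}{2 \left(-6\right)}\right) \left(-97\right) = \left(\frac{1}{3} \cdot 1 - - \frac{1}{4}\right) \left(-97\right) = \left(\frac{1}{3} + \frac{1}{4}\right) \left(-97\right) = \frac{7}{12} \left(-97\right) = - \frac{679}{12}$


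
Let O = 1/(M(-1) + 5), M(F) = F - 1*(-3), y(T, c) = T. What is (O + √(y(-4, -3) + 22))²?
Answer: 883/49 + 6*√2/7 ≈ 19.233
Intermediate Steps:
M(F) = 3 + F (M(F) = F + 3 = 3 + F)
O = ⅐ (O = 1/((3 - 1) + 5) = 1/(2 + 5) = 1/7 = ⅐ ≈ 0.14286)
(O + √(y(-4, -3) + 22))² = (⅐ + √(-4 + 22))² = (⅐ + √18)² = (⅐ + 3*√2)²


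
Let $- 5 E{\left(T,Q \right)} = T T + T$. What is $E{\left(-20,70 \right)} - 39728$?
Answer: $-39804$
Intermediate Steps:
$E{\left(T,Q \right)} = - \frac{T}{5} - \frac{T^{2}}{5}$ ($E{\left(T,Q \right)} = - \frac{T T + T}{5} = - \frac{T^{2} + T}{5} = - \frac{T + T^{2}}{5} = - \frac{T}{5} - \frac{T^{2}}{5}$)
$E{\left(-20,70 \right)} - 39728 = \left(- \frac{1}{5}\right) \left(-20\right) \left(1 - 20\right) - 39728 = \left(- \frac{1}{5}\right) \left(-20\right) \left(-19\right) - 39728 = -76 - 39728 = -39804$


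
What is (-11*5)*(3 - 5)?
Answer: 110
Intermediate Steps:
(-11*5)*(3 - 5) = -55*(-2) = 110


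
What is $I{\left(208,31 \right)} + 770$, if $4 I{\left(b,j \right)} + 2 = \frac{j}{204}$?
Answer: $\frac{627943}{816} \approx 769.54$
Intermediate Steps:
$I{\left(b,j \right)} = - \frac{1}{2} + \frac{j}{816}$ ($I{\left(b,j \right)} = - \frac{1}{2} + \frac{j \frac{1}{204}}{4} = - \frac{1}{2} + \frac{\frac{1}{204} j}{4} = - \frac{1}{2} + \frac{j}{816}$)
$I{\left(208,31 \right)} + 770 = \left(- \frac{1}{2} + \frac{1}{816} \cdot 31\right) + 770 = \left(- \frac{1}{2} + \frac{31}{816}\right) + 770 = - \frac{377}{816} + 770 = \frac{627943}{816}$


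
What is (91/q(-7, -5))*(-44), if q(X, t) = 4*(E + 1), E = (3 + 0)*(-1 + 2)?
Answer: -1001/4 ≈ -250.25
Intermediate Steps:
E = 3 (E = 3*1 = 3)
q(X, t) = 16 (q(X, t) = 4*(3 + 1) = 4*4 = 16)
(91/q(-7, -5))*(-44) = (91/16)*(-44) = -1001/4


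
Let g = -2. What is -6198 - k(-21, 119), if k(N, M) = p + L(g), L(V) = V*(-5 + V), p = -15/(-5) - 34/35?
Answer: -217491/35 ≈ -6214.0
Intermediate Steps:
p = 71/35 (p = -15*(-⅕) - 34*1/35 = 3 - 34/35 = 71/35 ≈ 2.0286)
k(N, M) = 561/35 (k(N, M) = 71/35 - 2*(-5 - 2) = 71/35 - 2*(-7) = 71/35 + 14 = 561/35)
-6198 - k(-21, 119) = -6198 - 1*561/35 = -6198 - 561/35 = -217491/35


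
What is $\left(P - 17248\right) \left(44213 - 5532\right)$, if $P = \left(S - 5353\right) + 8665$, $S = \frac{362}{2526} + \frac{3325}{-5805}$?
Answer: $- \frac{263489631469054}{488781} \approx -5.3907 \cdot 10^{8}$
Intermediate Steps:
$S = - \frac{209918}{488781}$ ($S = 362 \cdot \frac{1}{2526} + 3325 \left(- \frac{1}{5805}\right) = \frac{181}{1263} - \frac{665}{1161} = - \frac{209918}{488781} \approx -0.42947$)
$P = \frac{1618632754}{488781}$ ($P = \left(- \frac{209918}{488781} - 5353\right) + 8665 = - \frac{2616654611}{488781} + 8665 = \frac{1618632754}{488781} \approx 3311.6$)
$\left(P - 17248\right) \left(44213 - 5532\right) = \left(\frac{1618632754}{488781} - 17248\right) \left(44213 - 5532\right) = \left(- \frac{6811861934}{488781}\right) 38681 = - \frac{263489631469054}{488781}$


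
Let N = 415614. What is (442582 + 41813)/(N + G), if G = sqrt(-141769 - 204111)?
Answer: 100660671765/86367671438 - 484395*I*sqrt(86470)/86367671438 ≈ 1.1655 - 0.0016492*I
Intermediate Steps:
G = 2*I*sqrt(86470) (G = sqrt(-345880) = 2*I*sqrt(86470) ≈ 588.12*I)
(442582 + 41813)/(N + G) = (442582 + 41813)/(415614 + 2*I*sqrt(86470)) = 484395/(415614 + 2*I*sqrt(86470))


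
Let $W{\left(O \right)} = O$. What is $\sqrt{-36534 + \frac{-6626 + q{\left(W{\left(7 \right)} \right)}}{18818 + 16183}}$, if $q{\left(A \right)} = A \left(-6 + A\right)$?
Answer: $\frac{i \sqrt{4972993232017}}{11667} \approx 191.14 i$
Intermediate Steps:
$\sqrt{-36534 + \frac{-6626 + q{\left(W{\left(7 \right)} \right)}}{18818 + 16183}} = \sqrt{-36534 + \frac{-6626 + 7 \left(-6 + 7\right)}{18818 + 16183}} = \sqrt{-36534 + \frac{-6626 + 7 \cdot 1}{35001}} = \sqrt{-36534 + \left(-6626 + 7\right) \frac{1}{35001}} = \sqrt{-36534 - \frac{6619}{35001}} = \sqrt{- \frac{1278733153}{35001}} = \frac{i \sqrt{4972993232017}}{11667}$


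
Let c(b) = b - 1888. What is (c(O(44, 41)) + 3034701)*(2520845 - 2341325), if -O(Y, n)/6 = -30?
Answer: 544482903360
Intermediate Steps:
O(Y, n) = 180 (O(Y, n) = -6*(-30) = 180)
c(b) = -1888 + b
(c(O(44, 41)) + 3034701)*(2520845 - 2341325) = ((-1888 + 180) + 3034701)*(2520845 - 2341325) = (-1708 + 3034701)*179520 = 3032993*179520 = 544482903360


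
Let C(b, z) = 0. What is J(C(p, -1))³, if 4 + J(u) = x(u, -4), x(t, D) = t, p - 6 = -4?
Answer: -64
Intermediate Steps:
p = 2 (p = 6 - 4 = 2)
J(u) = -4 + u
J(C(p, -1))³ = (-4 + 0)³ = (-4)³ = -64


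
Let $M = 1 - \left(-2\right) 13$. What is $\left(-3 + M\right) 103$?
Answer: $2472$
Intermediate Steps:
$M = 27$ ($M = 1 - -26 = 1 + 26 = 27$)
$\left(-3 + M\right) 103 = \left(-3 + 27\right) 103 = 24 \cdot 103 = 2472$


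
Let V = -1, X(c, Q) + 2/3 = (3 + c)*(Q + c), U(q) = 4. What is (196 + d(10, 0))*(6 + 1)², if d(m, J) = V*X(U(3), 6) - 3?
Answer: 18179/3 ≈ 6059.7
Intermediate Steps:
X(c, Q) = -⅔ + (3 + c)*(Q + c)
d(m, J) = -217/3 (d(m, J) = -(-⅔ + 4² + 3*6 + 3*4 + 6*4) - 3 = -(-⅔ + 16 + 18 + 12 + 24) - 3 = -1*208/3 - 3 = -208/3 - 3 = -217/3)
(196 + d(10, 0))*(6 + 1)² = (196 - 217/3)*(6 + 1)² = (371/3)*7² = (371/3)*49 = 18179/3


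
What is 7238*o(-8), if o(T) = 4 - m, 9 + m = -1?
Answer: 101332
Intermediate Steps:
m = -10 (m = -9 - 1 = -10)
o(T) = 14 (o(T) = 4 - 1*(-10) = 4 + 10 = 14)
7238*o(-8) = 7238*14 = 101332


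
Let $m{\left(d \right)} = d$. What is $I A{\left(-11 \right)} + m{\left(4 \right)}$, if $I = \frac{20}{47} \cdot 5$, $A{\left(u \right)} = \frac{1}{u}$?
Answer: $\frac{1968}{517} \approx 3.8066$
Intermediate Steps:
$I = \frac{100}{47}$ ($I = 20 \cdot \frac{1}{47} \cdot 5 = \frac{20}{47} \cdot 5 = \frac{100}{47} \approx 2.1277$)
$I A{\left(-11 \right)} + m{\left(4 \right)} = \frac{100}{47 \left(-11\right)} + 4 = \frac{100}{47} \left(- \frac{1}{11}\right) + 4 = - \frac{100}{517} + 4 = \frac{1968}{517}$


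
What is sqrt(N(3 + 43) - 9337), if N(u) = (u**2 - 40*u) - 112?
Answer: I*sqrt(9173) ≈ 95.776*I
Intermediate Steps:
N(u) = -112 + u**2 - 40*u
sqrt(N(3 + 43) - 9337) = sqrt((-112 + (3 + 43)**2 - 40*(3 + 43)) - 9337) = sqrt((-112 + 46**2 - 40*46) - 9337) = sqrt((-112 + 2116 - 1840) - 9337) = sqrt(164 - 9337) = sqrt(-9173) = I*sqrt(9173)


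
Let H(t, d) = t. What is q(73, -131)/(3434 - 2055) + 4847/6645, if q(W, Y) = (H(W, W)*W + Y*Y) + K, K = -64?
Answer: 155704783/9163455 ≈ 16.992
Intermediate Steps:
q(W, Y) = -64 + W**2 + Y**2 (q(W, Y) = (W*W + Y*Y) - 64 = (W**2 + Y**2) - 64 = -64 + W**2 + Y**2)
q(73, -131)/(3434 - 2055) + 4847/6645 = (-64 + 73**2 + (-131)**2)/(3434 - 2055) + 4847/6645 = (-64 + 5329 + 17161)/1379 + 4847*(1/6645) = 22426*(1/1379) + 4847/6645 = 22426/1379 + 4847/6645 = 155704783/9163455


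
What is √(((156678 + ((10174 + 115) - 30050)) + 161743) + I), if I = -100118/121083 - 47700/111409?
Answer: 7*√1109139196141789624700574/13489735947 ≈ 546.50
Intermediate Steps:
I = -16929705362/13489735947 (I = -100118*1/121083 - 47700*1/111409 = -100118/121083 - 47700/111409 = -16929705362/13489735947 ≈ -1.2550)
√(((156678 + ((10174 + 115) - 30050)) + 161743) + I) = √(((156678 + ((10174 + 115) - 30050)) + 161743) - 16929705362/13489735947) = √(((156678 + (10289 - 30050)) + 161743) - 16929705362/13489735947) = √(((156678 - 19761) + 161743) - 16929705362/13489735947) = √((136917 + 161743) - 16929705362/13489735947) = √(298660 - 16929705362/13489735947) = √(4028827608225658/13489735947) = 7*√1109139196141789624700574/13489735947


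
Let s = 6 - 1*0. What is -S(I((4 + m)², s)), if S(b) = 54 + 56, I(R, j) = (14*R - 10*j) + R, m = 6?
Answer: -110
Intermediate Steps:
s = 6 (s = 6 + 0 = 6)
I(R, j) = -10*j + 15*R (I(R, j) = (-10*j + 14*R) + R = -10*j + 15*R)
S(b) = 110
-S(I((4 + m)², s)) = -1*110 = -110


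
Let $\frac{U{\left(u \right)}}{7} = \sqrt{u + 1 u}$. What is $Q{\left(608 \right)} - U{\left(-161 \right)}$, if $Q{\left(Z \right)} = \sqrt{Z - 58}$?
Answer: $5 \sqrt{22} - 7 i \sqrt{322} \approx 23.452 - 125.61 i$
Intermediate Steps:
$Q{\left(Z \right)} = \sqrt{-58 + Z}$
$U{\left(u \right)} = 7 \sqrt{2} \sqrt{u}$ ($U{\left(u \right)} = 7 \sqrt{u + 1 u} = 7 \sqrt{u + u} = 7 \sqrt{2 u} = 7 \sqrt{2} \sqrt{u}$)
$Q{\left(608 \right)} - U{\left(-161 \right)} = \sqrt{-58 + 608} - 7 \sqrt{2} \sqrt{-161} = \sqrt{550} - 7 \sqrt{2} i \sqrt{161} = 5 \sqrt{22} - 7 i \sqrt{322}$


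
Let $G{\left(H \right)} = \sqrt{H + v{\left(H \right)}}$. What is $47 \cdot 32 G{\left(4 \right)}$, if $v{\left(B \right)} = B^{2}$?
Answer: $3008 \sqrt{5} \approx 6726.1$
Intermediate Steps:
$G{\left(H \right)} = \sqrt{H + H^{2}}$
$47 \cdot 32 G{\left(4 \right)} = 47 \cdot 32 \sqrt{4 \left(1 + 4\right)} = 1504 \sqrt{4 \cdot 5} = 1504 \sqrt{20} = 1504 \cdot 2 \sqrt{5} = 3008 \sqrt{5}$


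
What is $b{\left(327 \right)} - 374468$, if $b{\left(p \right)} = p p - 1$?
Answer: $-267540$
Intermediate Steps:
$b{\left(p \right)} = -1 + p^{2}$ ($b{\left(p \right)} = p^{2} - 1 = -1 + p^{2}$)
$b{\left(327 \right)} - 374468 = \left(-1 + 327^{2}\right) - 374468 = \left(-1 + 106929\right) - 374468 = 106928 - 374468 = -267540$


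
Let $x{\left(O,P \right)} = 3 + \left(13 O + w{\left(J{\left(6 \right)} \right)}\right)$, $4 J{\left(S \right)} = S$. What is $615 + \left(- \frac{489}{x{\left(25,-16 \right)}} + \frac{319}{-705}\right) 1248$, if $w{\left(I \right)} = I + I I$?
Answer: $- \frac{557969213}{311845} \approx -1789.3$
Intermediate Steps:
$J{\left(S \right)} = \frac{S}{4}$
$w{\left(I \right)} = I + I^{2}$
$x{\left(O,P \right)} = \frac{27}{4} + 13 O$ ($x{\left(O,P \right)} = 3 + \left(13 O + \frac{1}{4} \cdot 6 \left(1 + \frac{1}{4} \cdot 6\right)\right) = 3 + \left(13 O + \frac{3 \left(1 + \frac{3}{2}\right)}{2}\right) = 3 + \left(13 O + \frac{3}{2} \cdot \frac{5}{2}\right) = 3 + \left(13 O + \frac{15}{4}\right) = 3 + \left(\frac{15}{4} + 13 O\right) = \frac{27}{4} + 13 O$)
$615 + \left(- \frac{489}{x{\left(25,-16 \right)}} + \frac{319}{-705}\right) 1248 = 615 + \left(- \frac{489}{\frac{27}{4} + 13 \cdot 25} + \frac{319}{-705}\right) 1248 = 615 + \left(- \frac{489}{\frac{27}{4} + 325} + 319 \left(- \frac{1}{705}\right)\right) 1248 = 615 + \left(- \frac{489}{\frac{1327}{4}} - \frac{319}{705}\right) 1248 = 615 + \left(\left(-489\right) \frac{4}{1327} - \frac{319}{705}\right) 1248 = 615 + \left(- \frac{1956}{1327} - \frac{319}{705}\right) 1248 = 615 - \frac{749753888}{311845} = - \frac{557969213}{311845}$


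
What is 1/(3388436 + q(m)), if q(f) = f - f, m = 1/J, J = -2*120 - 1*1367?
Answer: 1/3388436 ≈ 2.9512e-7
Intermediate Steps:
J = -1607 (J = -240 - 1367 = -1607)
m = -1/1607 (m = 1/(-1607) = -1/1607 ≈ -0.00062228)
q(f) = 0
1/(3388436 + q(m)) = 1/(3388436 + 0) = 1/3388436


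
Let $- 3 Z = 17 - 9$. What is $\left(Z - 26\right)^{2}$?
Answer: $\frac{7396}{9} \approx 821.78$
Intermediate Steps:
$Z = - \frac{8}{3}$ ($Z = - \frac{17 - 9}{3} = \left(- \frac{1}{3}\right) 8 = - \frac{8}{3} \approx -2.6667$)
$\left(Z - 26\right)^{2} = \left(- \frac{8}{3} - 26\right)^{2} = \left(- \frac{86}{3}\right)^{2} = \frac{7396}{9}$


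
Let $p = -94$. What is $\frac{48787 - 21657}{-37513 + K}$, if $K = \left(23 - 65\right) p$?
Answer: $- \frac{5426}{6713} \approx -0.80828$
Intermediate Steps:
$K = 3948$ ($K = \left(23 - 65\right) \left(-94\right) = \left(-42\right) \left(-94\right) = 3948$)
$\frac{48787 - 21657}{-37513 + K} = \frac{48787 - 21657}{-37513 + 3948} = \frac{27130}{-33565} = 27130 \left(- \frac{1}{33565}\right) = - \frac{5426}{6713}$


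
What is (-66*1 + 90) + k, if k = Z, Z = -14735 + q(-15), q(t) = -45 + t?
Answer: -14771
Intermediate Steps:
Z = -14795 (Z = -14735 + (-45 - 15) = -14735 - 60 = -14795)
k = -14795
(-66*1 + 90) + k = (-66*1 + 90) - 14795 = (-66 + 90) - 14795 = 24 - 14795 = -14771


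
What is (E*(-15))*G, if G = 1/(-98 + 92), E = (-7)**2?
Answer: 245/2 ≈ 122.50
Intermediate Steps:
E = 49
G = -1/6 (G = 1/(-6) = -1/6 ≈ -0.16667)
(E*(-15))*G = (49*(-15))*(-1/6) = -735*(-1/6) = 245/2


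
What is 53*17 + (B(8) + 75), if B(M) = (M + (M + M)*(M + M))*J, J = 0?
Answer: 976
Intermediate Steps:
B(M) = 0 (B(M) = (M + (M + M)*(M + M))*0 = (M + (2*M)*(2*M))*0 = (M + 4*M²)*0 = 0)
53*17 + (B(8) + 75) = 53*17 + (0 + 75) = 901 + 75 = 976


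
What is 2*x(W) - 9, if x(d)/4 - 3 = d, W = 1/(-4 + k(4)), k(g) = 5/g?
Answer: 133/11 ≈ 12.091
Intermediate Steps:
W = -4/11 (W = 1/(-4 + 5/4) = 1/(-11/4) = -4/11 ≈ -0.36364)
x(d) = 12 + 4*d
2*x(W) - 9 = 2*(12 + 4*(-4/11)) - 9 = 2*(12 - 16/11) - 9 = 2*(116/11) - 9 = 232/11 - 9 = 133/11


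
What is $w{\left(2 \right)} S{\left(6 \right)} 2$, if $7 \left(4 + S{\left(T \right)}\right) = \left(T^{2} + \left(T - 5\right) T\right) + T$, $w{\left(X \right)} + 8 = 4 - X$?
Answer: $- \frac{240}{7} \approx -34.286$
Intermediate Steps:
$w{\left(X \right)} = -4 - X$ ($w{\left(X \right)} = -8 - \left(-4 + X\right) = -4 - X$)
$S{\left(T \right)} = -4 + \frac{T}{7} + \frac{T^{2}}{7} + \frac{T \left(-5 + T\right)}{7}$ ($S{\left(T \right)} = -4 + \frac{\left(T^{2} + \left(T - 5\right) T\right) + T}{7} = -4 + \frac{\left(T^{2} + \left(-5 + T\right) T\right) + T}{7} = -4 + \frac{\left(T^{2} + T \left(-5 + T\right)\right) + T}{7} = -4 + \frac{T + T^{2} + T \left(-5 + T\right)}{7} = -4 + \left(\frac{T}{7} + \frac{T^{2}}{7} + \frac{T \left(-5 + T\right)}{7}\right) = -4 + \frac{T}{7} + \frac{T^{2}}{7} + \frac{T \left(-5 + T\right)}{7}$)
$w{\left(2 \right)} S{\left(6 \right)} 2 = \left(-4 - 2\right) \left(-4 - \frac{24}{7} + \frac{2 \cdot 6^{2}}{7}\right) 2 = \left(-4 - 2\right) \left(-4 - \frac{24}{7} + \frac{2}{7} \cdot 36\right) 2 = - 6 \left(-4 - \frac{24}{7} + \frac{72}{7}\right) 2 = \left(-6\right) \frac{20}{7} \cdot 2 = \left(- \frac{120}{7}\right) 2 = - \frac{240}{7}$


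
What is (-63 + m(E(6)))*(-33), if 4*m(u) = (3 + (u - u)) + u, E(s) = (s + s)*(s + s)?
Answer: 3465/4 ≈ 866.25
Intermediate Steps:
E(s) = 4*s² (E(s) = (2*s)*(2*s) = 4*s²)
m(u) = ¾ + u/4 (m(u) = ((3 + (u - u)) + u)/4 = ((3 + 0) + u)/4 = (3 + u)/4 = ¾ + u/4)
(-63 + m(E(6)))*(-33) = (-63 + (¾ + (4*6²)/4))*(-33) = (-63 + (¾ + (4*36)/4))*(-33) = (-63 + (¾ + (¼)*144))*(-33) = (-63 + (¾ + 36))*(-33) = (-63 + 147/4)*(-33) = -105/4*(-33) = 3465/4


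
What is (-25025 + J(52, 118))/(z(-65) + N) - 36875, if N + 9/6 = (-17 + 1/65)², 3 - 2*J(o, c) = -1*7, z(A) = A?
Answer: -69378114625/1875707 ≈ -36988.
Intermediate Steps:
J(o, c) = 5 (J(o, c) = 3/2 - (-1)*7/2 = 3/2 - ½*(-7) = 3/2 + 7/2 = 5)
N = 2424957/8450 (N = -3/2 + (-17 + 1/65)² = -3/2 + (-1104/65)² = -3/2 + 1218816/4225 = 2424957/8450 ≈ 286.98)
(-25025 + J(52, 118))/(z(-65) + N) - 36875 = (-25025 + 5)/(-65 + 2424957/8450) - 36875 = -25020/1875707/8450 - 36875 = -25020*8450/1875707 - 36875 = -211419000/1875707 - 36875 = -69378114625/1875707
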